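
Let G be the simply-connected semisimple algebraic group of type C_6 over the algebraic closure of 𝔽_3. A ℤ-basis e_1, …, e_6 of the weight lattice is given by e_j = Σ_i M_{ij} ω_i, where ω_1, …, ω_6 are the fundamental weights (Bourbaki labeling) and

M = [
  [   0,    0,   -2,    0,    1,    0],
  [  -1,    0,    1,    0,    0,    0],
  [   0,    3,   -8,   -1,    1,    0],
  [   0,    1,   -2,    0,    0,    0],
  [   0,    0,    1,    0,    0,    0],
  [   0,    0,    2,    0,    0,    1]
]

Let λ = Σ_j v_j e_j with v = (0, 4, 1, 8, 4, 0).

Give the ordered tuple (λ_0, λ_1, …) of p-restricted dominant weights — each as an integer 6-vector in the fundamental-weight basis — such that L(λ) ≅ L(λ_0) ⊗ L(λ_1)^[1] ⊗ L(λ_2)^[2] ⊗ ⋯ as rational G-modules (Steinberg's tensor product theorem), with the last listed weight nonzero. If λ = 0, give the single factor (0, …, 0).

Change of basis e → ω: c = M·v where v = (0, 4, 1, 8, 4, 0):
  c_1 = 0·0 + 0·4 + (-2)·(1) + 0·8 + 1·4 + 0·0 = 2
  c_2 = (-1)·(0) + 0·4 + 1·1 + 0·8 + 0·4 + 0·0 = 1
  c_3 = 0·0 + 3·4 + (-8)·(1) + (-1)·(8) + 1·4 + 0·0 = 0
  c_4 = 0·0 + 1·4 + (-2)·(1) + 0·8 + 0·4 + 0·0 = 2
  c_5 = 0·0 + 0·4 + 1·1 + 0·8 + 0·4 + 0·0 = 1
  c_6 = 0·0 + 0·4 + 2·1 + 0·8 + 0·4 + 1·0 = 2
p = 3; digits c_i = Σ_j d_{ij}·3^j, 0 ≤ d_{ij} < 3:
  c_1 = 2 = 2·3^0
  c_2 = 1 = 1·3^0
  c_3 = 0
  c_4 = 2 = 2·3^0
  c_5 = 1 = 1·3^0
  c_6 = 2 = 2·3^0
λ_0 = (2, 1, 0, 2, 1, 2)

((2, 1, 0, 2, 1, 2),)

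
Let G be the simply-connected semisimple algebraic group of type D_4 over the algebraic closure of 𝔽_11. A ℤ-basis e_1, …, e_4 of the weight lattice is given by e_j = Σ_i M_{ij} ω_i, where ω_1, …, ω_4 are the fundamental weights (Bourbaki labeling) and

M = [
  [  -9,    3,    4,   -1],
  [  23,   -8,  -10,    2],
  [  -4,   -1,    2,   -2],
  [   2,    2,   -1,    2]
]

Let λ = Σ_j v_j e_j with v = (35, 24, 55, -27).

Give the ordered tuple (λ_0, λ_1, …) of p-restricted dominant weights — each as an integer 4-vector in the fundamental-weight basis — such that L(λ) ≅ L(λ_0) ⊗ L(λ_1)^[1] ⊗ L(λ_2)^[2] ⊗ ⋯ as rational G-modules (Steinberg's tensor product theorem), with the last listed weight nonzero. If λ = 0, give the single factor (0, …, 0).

Compute c_i = Σ_j M_{ij} v_j with v = (35, 24, 55, -27):
  c_1 = (-9)·(35) + (3)·(24) + (4)·(55) + (-1)·(-27) = 4
  c_2 = (23)·(35) + (-8)·(24) + (-10)·(55) + (2)·(-27) = 9
  c_3 = (-4)·(35) + (-1)·(24) + (2)·(55) + (-2)·(-27) = 0
  c_4 = (2)·(35) + (2)·(24) + (-1)·(55) + (2)·(-27) = 9
p = 11; digits c_i = Σ_j d_{ij}·11^j, 0 ≤ d_{ij} < 11:
  c_1 = 4 = 4·11^0
  c_2 = 9 = 9·11^0
  c_3 = 0
  c_4 = 9 = 9·11^0
λ_0 = (4, 9, 0, 9)

((4, 9, 0, 9),)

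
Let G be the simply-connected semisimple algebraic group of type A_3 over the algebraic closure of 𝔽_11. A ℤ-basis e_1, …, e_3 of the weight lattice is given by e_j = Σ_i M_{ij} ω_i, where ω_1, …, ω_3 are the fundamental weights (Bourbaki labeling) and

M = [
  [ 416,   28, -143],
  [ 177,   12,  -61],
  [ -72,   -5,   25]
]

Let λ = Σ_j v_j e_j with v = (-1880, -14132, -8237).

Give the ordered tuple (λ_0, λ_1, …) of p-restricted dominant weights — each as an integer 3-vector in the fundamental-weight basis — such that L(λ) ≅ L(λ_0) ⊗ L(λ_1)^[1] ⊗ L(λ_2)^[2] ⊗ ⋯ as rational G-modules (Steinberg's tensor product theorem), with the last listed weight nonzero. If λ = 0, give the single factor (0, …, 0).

((5, 3, 7), (10, 10, 8))

Change of basis e → ω: c = M·v where v = (-1880, -14132, -8237):
  c_1 = (416)·(-1880) + (28)·(-14132) + (-143)·(-8237) = 115
  c_2 = (177)·(-1880) + (12)·(-14132) + (-61)·(-8237) = 113
  c_3 = (-72)·(-1880) + (-5)·(-14132) + (25)·(-8237) = 95
p = 11; digits c_i = Σ_j d_{ij}·11^j, 0 ≤ d_{ij} < 11:
  c_1 = 115 = 5·11^0 + 10·11^1
  c_2 = 113 = 3·11^0 + 10·11^1
  c_3 = 95 = 7·11^0 + 8·11^1
p-restricted factor λ_0 = (5, 3, 7)
p-restricted factor λ_1 = (10, 10, 8)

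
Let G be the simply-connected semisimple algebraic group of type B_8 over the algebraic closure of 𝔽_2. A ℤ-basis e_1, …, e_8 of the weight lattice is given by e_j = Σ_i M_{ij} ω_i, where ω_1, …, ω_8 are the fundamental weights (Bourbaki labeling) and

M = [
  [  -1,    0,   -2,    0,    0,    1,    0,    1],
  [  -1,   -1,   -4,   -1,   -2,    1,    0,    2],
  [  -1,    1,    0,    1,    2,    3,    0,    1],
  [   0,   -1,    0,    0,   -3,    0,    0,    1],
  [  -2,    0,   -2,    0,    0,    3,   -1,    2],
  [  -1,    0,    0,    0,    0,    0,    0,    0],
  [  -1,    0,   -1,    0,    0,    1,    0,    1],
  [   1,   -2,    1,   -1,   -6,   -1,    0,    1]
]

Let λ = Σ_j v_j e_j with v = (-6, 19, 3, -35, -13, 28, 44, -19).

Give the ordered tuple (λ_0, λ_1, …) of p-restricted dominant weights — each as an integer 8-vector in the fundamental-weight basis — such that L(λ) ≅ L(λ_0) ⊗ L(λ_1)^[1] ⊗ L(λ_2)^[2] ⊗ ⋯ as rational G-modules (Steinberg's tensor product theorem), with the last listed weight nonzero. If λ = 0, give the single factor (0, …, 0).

In the fundamental-weight basis, λ has coordinates c = M·v (v = (-6, 19, 3, -35, -13, 28, 44, -19)):
  c_1 = (-1)·(-6) + 0·19 + (-2)·(3) + (0)·(-35) + (0)·(-13) + 1·28 + 0·44 + (1)·(-19) = 9
  c_2 = (-1)·(-6) + (-1)·(19) + (-4)·(3) + (-1)·(-35) + (-2)·(-13) + 1·28 + 0·44 + (2)·(-19) = 26
  c_3 = (-1)·(-6) + 1·19 + 0·3 + (1)·(-35) + (2)·(-13) + 3·28 + 0·44 + (1)·(-19) = 29
  c_4 = (0)·(-6) + (-1)·(19) + 0·3 + (0)·(-35) + (-3)·(-13) + 0·28 + 0·44 + (1)·(-19) = 1
  c_5 = (-2)·(-6) + 0·19 + (-2)·(3) + (0)·(-35) + (0)·(-13) + 3·28 + (-1)·(44) + (2)·(-19) = 8
  c_6 = (-1)·(-6) + 0·19 + 0·3 + (0)·(-35) + (0)·(-13) + 0·28 + 0·44 + (0)·(-19) = 6
  c_7 = (-1)·(-6) + 0·19 + (-1)·(3) + (0)·(-35) + (0)·(-13) + 1·28 + 0·44 + (1)·(-19) = 12
  c_8 = (1)·(-6) + (-2)·(19) + 1·3 + (-1)·(-35) + (-6)·(-13) + (-1)·(28) + 0·44 + (1)·(-19) = 25
Expand coordinatewise in base 2:
  c_1 = 9 = 1·2^0 + 0·2^1 + 0·2^2 + 1·2^3
  c_2 = 26 = 0·2^0 + 1·2^1 + 0·2^2 + 1·2^3 + 1·2^4
  c_3 = 29 = 1·2^0 + 0·2^1 + 1·2^2 + 1·2^3 + 1·2^4
  c_4 = 1 = 1·2^0
  c_5 = 8 = 0·2^0 + 0·2^1 + 0·2^2 + 1·2^3
  c_6 = 6 = 0·2^0 + 1·2^1 + 1·2^2
  c_7 = 12 = 0·2^0 + 0·2^1 + 1·2^2 + 1·2^3
  c_8 = 25 = 1·2^0 + 0·2^1 + 0·2^2 + 1·2^3 + 1·2^4
λ_0 = (1, 0, 1, 1, 0, 0, 0, 1)
λ_1 = (0, 1, 0, 0, 0, 1, 0, 0)
λ_2 = (0, 0, 1, 0, 0, 1, 1, 0)
λ_3 = (1, 1, 1, 0, 1, 0, 1, 1)
λ_4 = (0, 1, 1, 0, 0, 0, 0, 1)

((1, 0, 1, 1, 0, 0, 0, 1), (0, 1, 0, 0, 0, 1, 0, 0), (0, 0, 1, 0, 0, 1, 1, 0), (1, 1, 1, 0, 1, 0, 1, 1), (0, 1, 1, 0, 0, 0, 0, 1))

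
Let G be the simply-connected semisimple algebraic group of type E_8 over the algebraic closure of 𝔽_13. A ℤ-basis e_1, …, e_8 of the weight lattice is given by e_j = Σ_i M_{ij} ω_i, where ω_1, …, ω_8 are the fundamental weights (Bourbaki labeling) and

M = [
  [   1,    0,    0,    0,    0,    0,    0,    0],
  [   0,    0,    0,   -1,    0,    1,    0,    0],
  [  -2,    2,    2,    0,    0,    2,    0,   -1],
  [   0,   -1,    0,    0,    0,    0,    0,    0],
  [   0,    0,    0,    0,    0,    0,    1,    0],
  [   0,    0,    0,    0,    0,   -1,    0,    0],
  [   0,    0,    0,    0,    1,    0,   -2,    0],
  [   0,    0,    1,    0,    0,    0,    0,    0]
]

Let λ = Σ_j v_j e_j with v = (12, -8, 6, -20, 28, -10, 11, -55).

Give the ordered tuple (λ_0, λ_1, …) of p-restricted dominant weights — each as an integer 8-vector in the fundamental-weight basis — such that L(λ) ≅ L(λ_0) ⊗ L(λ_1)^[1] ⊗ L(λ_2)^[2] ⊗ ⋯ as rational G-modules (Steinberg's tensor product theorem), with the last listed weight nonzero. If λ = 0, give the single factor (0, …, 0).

In the fundamental-weight basis, λ has coordinates c = M·v (v = (12, -8, 6, -20, 28, -10, 11, -55)):
  c_1 = 1·12 + (0)·(-8) + 0·6 + (0)·(-20) + 0·28 + (0)·(-10) + 0·11 + (0)·(-55) = 12
  c_2 = 0·12 + (0)·(-8) + 0·6 + (-1)·(-20) + 0·28 + (1)·(-10) + 0·11 + (0)·(-55) = 10
  c_3 = (-2)·(12) + (2)·(-8) + 2·6 + (0)·(-20) + 0·28 + (2)·(-10) + 0·11 + (-1)·(-55) = 7
  c_4 = 0·12 + (-1)·(-8) + 0·6 + (0)·(-20) + 0·28 + (0)·(-10) + 0·11 + (0)·(-55) = 8
  c_5 = 0·12 + (0)·(-8) + 0·6 + (0)·(-20) + 0·28 + (0)·(-10) + 1·11 + (0)·(-55) = 11
  c_6 = 0·12 + (0)·(-8) + 0·6 + (0)·(-20) + 0·28 + (-1)·(-10) + 0·11 + (0)·(-55) = 10
  c_7 = 0·12 + (0)·(-8) + 0·6 + (0)·(-20) + 1·28 + (0)·(-10) + (-2)·(11) + (0)·(-55) = 6
  c_8 = 0·12 + (0)·(-8) + 1·6 + (0)·(-20) + 0·28 + (0)·(-10) + 0·11 + (0)·(-55) = 6
Writing each c_i in base p = 13:
  c_1 = 12 = 12·13^0
  c_2 = 10 = 10·13^0
  c_3 = 7 = 7·13^0
  c_4 = 8 = 8·13^0
  c_5 = 11 = 11·13^0
  c_6 = 10 = 10·13^0
  c_7 = 6 = 6·13^0
  c_8 = 6 = 6·13^0
λ_0 = (12, 10, 7, 8, 11, 10, 6, 6)

((12, 10, 7, 8, 11, 10, 6, 6),)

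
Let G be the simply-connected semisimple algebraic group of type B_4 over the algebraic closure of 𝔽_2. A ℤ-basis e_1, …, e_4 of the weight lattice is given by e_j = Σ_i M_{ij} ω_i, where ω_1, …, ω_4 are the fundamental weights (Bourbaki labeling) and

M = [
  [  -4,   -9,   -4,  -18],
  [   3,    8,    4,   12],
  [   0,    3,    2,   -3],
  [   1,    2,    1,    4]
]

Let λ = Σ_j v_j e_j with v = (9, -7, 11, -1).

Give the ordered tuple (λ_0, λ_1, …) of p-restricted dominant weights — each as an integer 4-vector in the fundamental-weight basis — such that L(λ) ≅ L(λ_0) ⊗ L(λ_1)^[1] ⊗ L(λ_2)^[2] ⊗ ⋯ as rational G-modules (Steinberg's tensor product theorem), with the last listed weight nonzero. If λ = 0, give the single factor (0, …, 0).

Change of basis e → ω: c = M·v where v = (9, -7, 11, -1):
  c_1 = (-4)·(9) + (-9)·(-7) + (-4)·(11) + (-18)·(-1) = 1
  c_2 = 3·9 + (8)·(-7) + 4·11 + (12)·(-1) = 3
  c_3 = 0·9 + (3)·(-7) + 2·11 + (-3)·(-1) = 4
  c_4 = 1·9 + (2)·(-7) + 1·11 + (4)·(-1) = 2
Writing each c_i in base p = 2:
  c_1 = 1 = 1·2^0
  c_2 = 3 = 1·2^0 + 1·2^1
  c_3 = 4 = 0·2^0 + 0·2^1 + 1·2^2
  c_4 = 2 = 0·2^0 + 1·2^1
p-restricted factor λ_0 = (1, 1, 0, 0)
p-restricted factor λ_1 = (0, 1, 0, 1)
p-restricted factor λ_2 = (0, 0, 1, 0)

((1, 1, 0, 0), (0, 1, 0, 1), (0, 0, 1, 0))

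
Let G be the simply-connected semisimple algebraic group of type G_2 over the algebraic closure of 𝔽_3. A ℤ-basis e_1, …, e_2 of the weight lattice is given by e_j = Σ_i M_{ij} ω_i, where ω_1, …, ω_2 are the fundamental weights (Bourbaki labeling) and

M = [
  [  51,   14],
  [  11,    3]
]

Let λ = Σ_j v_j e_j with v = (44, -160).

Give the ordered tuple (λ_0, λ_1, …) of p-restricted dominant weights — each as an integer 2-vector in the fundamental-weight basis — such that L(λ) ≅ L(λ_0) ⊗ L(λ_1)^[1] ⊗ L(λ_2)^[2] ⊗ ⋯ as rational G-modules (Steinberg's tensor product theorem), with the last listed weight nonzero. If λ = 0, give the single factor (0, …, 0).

((1, 1), (1, 1))

Change of basis e → ω: c = M·v where v = (44, -160):
  c_1 = 51·44 + (14)·(-160) = 4
  c_2 = 11·44 + (3)·(-160) = 4
Expand coordinatewise in base 3:
  c_1 = 4 = 1·3^0 + 1·3^1
  c_2 = 4 = 1·3^0 + 1·3^1
λ_0 = (1, 1)
λ_1 = (1, 1)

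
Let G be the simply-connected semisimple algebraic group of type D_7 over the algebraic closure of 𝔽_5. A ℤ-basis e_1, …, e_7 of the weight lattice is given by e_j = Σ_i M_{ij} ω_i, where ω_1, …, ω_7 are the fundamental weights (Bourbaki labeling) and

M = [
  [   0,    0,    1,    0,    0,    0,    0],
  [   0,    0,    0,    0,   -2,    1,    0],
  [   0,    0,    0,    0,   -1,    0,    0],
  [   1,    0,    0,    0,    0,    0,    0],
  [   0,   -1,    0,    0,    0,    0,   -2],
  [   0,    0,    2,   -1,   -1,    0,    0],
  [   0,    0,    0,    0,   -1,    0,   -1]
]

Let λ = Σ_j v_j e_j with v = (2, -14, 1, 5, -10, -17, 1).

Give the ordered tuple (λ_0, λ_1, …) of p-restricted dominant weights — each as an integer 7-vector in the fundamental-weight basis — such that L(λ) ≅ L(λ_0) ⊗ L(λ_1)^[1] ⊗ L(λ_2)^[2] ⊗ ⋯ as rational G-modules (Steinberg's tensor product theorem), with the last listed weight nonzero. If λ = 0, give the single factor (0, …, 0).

((1, 3, 0, 2, 2, 2, 4), (0, 0, 2, 0, 2, 1, 1))

Converting to the ω-basis (c_i = row i of M dotted with v = (2, -14, 1, 5, -10, -17, 1)):
  c_1 = 0*2 + 0*-14 + 1*1 + 0*5 + 0*-10 + 0*-17 + 0*1 = 1
  c_2 = 0*2 + 0*-14 + 0*1 + 0*5 + -2*-10 + 1*-17 + 0*1 = 3
  c_3 = 0*2 + 0*-14 + 0*1 + 0*5 + -1*-10 + 0*-17 + 0*1 = 10
  c_4 = 1*2 + 0*-14 + 0*1 + 0*5 + 0*-10 + 0*-17 + 0*1 = 2
  c_5 = 0*2 + -1*-14 + 0*1 + 0*5 + 0*-10 + 0*-17 + -2*1 = 12
  c_6 = 0*2 + 0*-14 + 2*1 + -1*5 + -1*-10 + 0*-17 + 0*1 = 7
  c_7 = 0*2 + 0*-14 + 0*1 + 0*5 + -1*-10 + 0*-17 + -1*1 = 9
p = 5; digits c_i = Σ_j d_{ij}·5^j, 0 ≤ d_{ij} < 5:
  c_1 = 1 = 1·5^0
  c_2 = 3 = 3·5^0
  c_3 = 10 = 0·5^0 + 2·5^1
  c_4 = 2 = 2·5^0
  c_5 = 12 = 2·5^0 + 2·5^1
  c_6 = 7 = 2·5^0 + 1·5^1
  c_7 = 9 = 4·5^0 + 1·5^1
λ_0 = (1, 3, 0, 2, 2, 2, 4)
λ_1 = (0, 0, 2, 0, 2, 1, 1)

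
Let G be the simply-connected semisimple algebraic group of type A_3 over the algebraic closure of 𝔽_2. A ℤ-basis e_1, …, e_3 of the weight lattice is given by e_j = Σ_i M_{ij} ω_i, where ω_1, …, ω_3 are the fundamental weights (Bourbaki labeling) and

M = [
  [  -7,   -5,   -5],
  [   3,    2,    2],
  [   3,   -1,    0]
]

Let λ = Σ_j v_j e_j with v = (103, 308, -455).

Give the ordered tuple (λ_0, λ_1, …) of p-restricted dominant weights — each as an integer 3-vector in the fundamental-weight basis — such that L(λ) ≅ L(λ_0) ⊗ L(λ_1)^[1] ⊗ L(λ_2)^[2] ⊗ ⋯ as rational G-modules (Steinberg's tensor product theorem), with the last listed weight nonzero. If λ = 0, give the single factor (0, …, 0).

((0, 1, 1), (1, 1, 0), (1, 1, 0), (1, 1, 0))

In the fundamental-weight basis, λ has coordinates c = M·v (v = (103, 308, -455)):
  c_1 = -7*103 + -5*308 + -5*-455 = 14
  c_2 = 3*103 + 2*308 + 2*-455 = 15
  c_3 = 3*103 + -1*308 + 0*-455 = 1
Base-2 expansion of each c_i:
  c_1 = 14 = 0·2^0 + 1·2^1 + 1·2^2 + 1·2^3
  c_2 = 15 = 1·2^0 + 1·2^1 + 1·2^2 + 1·2^3
  c_3 = 1 = 1·2^0
Factor λ_0 = (0, 1, 1)
Factor λ_1 = (1, 1, 0)
Factor λ_2 = (1, 1, 0)
Factor λ_3 = (1, 1, 0)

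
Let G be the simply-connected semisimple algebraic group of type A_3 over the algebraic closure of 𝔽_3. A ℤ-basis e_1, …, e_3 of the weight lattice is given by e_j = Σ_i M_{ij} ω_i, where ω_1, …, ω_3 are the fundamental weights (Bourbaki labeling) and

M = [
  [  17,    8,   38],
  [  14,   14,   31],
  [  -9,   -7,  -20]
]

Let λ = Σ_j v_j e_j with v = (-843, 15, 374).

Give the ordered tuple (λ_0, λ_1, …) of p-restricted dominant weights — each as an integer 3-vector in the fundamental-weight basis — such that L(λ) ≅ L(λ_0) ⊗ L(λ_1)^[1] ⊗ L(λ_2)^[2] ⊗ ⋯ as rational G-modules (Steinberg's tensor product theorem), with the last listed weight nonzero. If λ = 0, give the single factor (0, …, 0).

((1, 2, 2),)

In the fundamental-weight basis, λ has coordinates c = M·v (v = (-843, 15, 374)):
  c_1 = 17*-843 + 8*15 + 38*374 = 1
  c_2 = 14*-843 + 14*15 + 31*374 = 2
  c_3 = -9*-843 + -7*15 + -20*374 = 2
p = 3; digits c_i = Σ_j d_{ij}·3^j, 0 ≤ d_{ij} < 3:
  c_1 = 1 = 1·3^0
  c_2 = 2 = 2·3^0
  c_3 = 2 = 2·3^0
p-restricted factor λ_0 = (1, 2, 2)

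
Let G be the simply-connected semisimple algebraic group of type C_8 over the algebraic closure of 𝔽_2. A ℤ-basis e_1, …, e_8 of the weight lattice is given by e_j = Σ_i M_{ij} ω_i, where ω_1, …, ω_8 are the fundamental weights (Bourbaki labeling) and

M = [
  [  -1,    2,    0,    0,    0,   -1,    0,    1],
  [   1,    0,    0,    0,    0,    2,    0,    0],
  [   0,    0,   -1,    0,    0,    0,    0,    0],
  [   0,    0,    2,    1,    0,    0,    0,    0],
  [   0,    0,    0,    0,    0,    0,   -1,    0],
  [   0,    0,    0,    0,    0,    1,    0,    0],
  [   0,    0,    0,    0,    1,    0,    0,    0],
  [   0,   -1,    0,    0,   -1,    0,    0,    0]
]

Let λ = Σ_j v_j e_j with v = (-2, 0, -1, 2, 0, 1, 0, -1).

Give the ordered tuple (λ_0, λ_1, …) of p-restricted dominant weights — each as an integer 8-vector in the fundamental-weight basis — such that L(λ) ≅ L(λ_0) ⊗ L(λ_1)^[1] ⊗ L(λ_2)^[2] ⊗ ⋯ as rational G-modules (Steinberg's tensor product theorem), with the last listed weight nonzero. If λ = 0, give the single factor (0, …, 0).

((0, 0, 1, 0, 0, 1, 0, 0),)

In the fundamental-weight basis, λ has coordinates c = M·v (v = (-2, 0, -1, 2, 0, 1, 0, -1)):
  c_1 = (-1)·(-2) + (2)·(0) + (0)·(-1) + (0)·(2) + (0)·(0) + (-1)·(1) + (0)·(0) + (1)·(-1) = 0
  c_2 = (1)·(-2) + (0)·(0) + (0)·(-1) + (0)·(2) + (0)·(0) + (2)·(1) + (0)·(0) + (0)·(-1) = 0
  c_3 = (0)·(-2) + (0)·(0) + (-1)·(-1) + (0)·(2) + (0)·(0) + (0)·(1) + (0)·(0) + (0)·(-1) = 1
  c_4 = (0)·(-2) + (0)·(0) + (2)·(-1) + (1)·(2) + (0)·(0) + (0)·(1) + (0)·(0) + (0)·(-1) = 0
  c_5 = (0)·(-2) + (0)·(0) + (0)·(-1) + (0)·(2) + (0)·(0) + (0)·(1) + (-1)·(0) + (0)·(-1) = 0
  c_6 = (0)·(-2) + (0)·(0) + (0)·(-1) + (0)·(2) + (0)·(0) + (1)·(1) + (0)·(0) + (0)·(-1) = 1
  c_7 = (0)·(-2) + (0)·(0) + (0)·(-1) + (0)·(2) + (1)·(0) + (0)·(1) + (0)·(0) + (0)·(-1) = 0
  c_8 = (0)·(-2) + (-1)·(0) + (0)·(-1) + (0)·(2) + (-1)·(0) + (0)·(1) + (0)·(0) + (0)·(-1) = 0
Writing each c_i in base p = 2:
  c_1 = 0
  c_2 = 0
  c_3 = 1 = 1·2^0
  c_4 = 0
  c_5 = 0
  c_6 = 1 = 1·2^0
  c_7 = 0
  c_8 = 0
Factor λ_0 = (0, 0, 1, 0, 0, 1, 0, 0)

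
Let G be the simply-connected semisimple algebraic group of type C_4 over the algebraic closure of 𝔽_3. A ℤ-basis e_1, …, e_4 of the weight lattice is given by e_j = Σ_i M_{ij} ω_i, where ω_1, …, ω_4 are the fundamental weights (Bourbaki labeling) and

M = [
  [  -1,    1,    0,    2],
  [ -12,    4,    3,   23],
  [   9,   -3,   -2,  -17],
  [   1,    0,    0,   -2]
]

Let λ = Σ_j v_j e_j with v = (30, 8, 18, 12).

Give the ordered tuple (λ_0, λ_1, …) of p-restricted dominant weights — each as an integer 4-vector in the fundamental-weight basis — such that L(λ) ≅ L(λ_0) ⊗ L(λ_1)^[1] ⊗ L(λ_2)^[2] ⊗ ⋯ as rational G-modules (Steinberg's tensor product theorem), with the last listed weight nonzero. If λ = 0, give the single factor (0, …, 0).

((2, 2, 0, 0), (0, 0, 2, 2))

Change of basis e → ω: c = M·v where v = (30, 8, 18, 12):
  c_1 = (-1)·(30) + (1)·(8) + (0)·(18) + (2)·(12) = 2
  c_2 = (-12)·(30) + (4)·(8) + (3)·(18) + (23)·(12) = 2
  c_3 = (9)·(30) + (-3)·(8) + (-2)·(18) + (-17)·(12) = 6
  c_4 = (1)·(30) + (0)·(8) + (0)·(18) + (-2)·(12) = 6
Writing each c_i in base p = 3:
  c_1 = 2 = 2·3^0
  c_2 = 2 = 2·3^0
  c_3 = 6 = 0·3^0 + 2·3^1
  c_4 = 6 = 0·3^0 + 2·3^1
λ_0 = (2, 2, 0, 0)
λ_1 = (0, 0, 2, 2)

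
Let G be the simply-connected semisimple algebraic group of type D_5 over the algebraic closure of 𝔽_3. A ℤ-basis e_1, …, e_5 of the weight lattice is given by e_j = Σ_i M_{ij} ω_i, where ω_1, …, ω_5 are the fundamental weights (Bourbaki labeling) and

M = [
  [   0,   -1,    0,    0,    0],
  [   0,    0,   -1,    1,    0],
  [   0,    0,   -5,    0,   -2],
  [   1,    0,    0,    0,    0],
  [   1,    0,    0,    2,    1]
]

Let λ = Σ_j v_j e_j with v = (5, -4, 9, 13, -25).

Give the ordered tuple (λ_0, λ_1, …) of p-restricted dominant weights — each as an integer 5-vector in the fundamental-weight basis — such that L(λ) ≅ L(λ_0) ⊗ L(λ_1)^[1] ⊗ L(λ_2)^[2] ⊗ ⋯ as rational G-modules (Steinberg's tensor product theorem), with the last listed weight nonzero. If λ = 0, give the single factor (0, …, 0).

Compute c_i = Σ_j M_{ij} v_j with v = (5, -4, 9, 13, -25):
  c_1 = 0·5 + (-1)·(-4) + 0·9 + 0·13 + (0)·(-25) = 4
  c_2 = 0·5 + (0)·(-4) + (-1)·(9) + 1·13 + (0)·(-25) = 4
  c_3 = 0·5 + (0)·(-4) + (-5)·(9) + 0·13 + (-2)·(-25) = 5
  c_4 = 1·5 + (0)·(-4) + 0·9 + 0·13 + (0)·(-25) = 5
  c_5 = 1·5 + (0)·(-4) + 0·9 + 2·13 + (1)·(-25) = 6
p = 3; digits c_i = Σ_j d_{ij}·3^j, 0 ≤ d_{ij} < 3:
  c_1 = 4 = 1·3^0 + 1·3^1
  c_2 = 4 = 1·3^0 + 1·3^1
  c_3 = 5 = 2·3^0 + 1·3^1
  c_4 = 5 = 2·3^0 + 1·3^1
  c_5 = 6 = 0·3^0 + 2·3^1
λ_0 = (1, 1, 2, 2, 0)
λ_1 = (1, 1, 1, 1, 2)

((1, 1, 2, 2, 0), (1, 1, 1, 1, 2))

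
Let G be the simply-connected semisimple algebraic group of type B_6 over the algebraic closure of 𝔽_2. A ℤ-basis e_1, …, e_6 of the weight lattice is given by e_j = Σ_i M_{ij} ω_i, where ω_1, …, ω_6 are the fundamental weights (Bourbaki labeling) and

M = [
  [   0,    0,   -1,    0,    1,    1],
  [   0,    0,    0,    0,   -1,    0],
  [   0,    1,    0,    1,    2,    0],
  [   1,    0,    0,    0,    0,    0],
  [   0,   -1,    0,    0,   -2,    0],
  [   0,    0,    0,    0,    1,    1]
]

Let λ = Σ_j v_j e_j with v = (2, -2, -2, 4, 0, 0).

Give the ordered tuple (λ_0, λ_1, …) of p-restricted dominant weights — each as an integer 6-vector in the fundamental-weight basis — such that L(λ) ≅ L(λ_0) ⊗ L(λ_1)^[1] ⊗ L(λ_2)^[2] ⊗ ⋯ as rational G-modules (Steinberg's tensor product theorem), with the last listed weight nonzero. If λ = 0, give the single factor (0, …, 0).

((0, 0, 0, 0, 0, 0), (1, 0, 1, 1, 1, 0))

Compute c_i = Σ_j M_{ij} v_j with v = (2, -2, -2, 4, 0, 0):
  c_1 = (0)·(2) + (0)·(-2) + (-1)·(-2) + (0)·(4) + (1)·(0) + (1)·(0) = 2
  c_2 = (0)·(2) + (0)·(-2) + (0)·(-2) + (0)·(4) + (-1)·(0) + (0)·(0) = 0
  c_3 = (0)·(2) + (1)·(-2) + (0)·(-2) + (1)·(4) + (2)·(0) + (0)·(0) = 2
  c_4 = (1)·(2) + (0)·(-2) + (0)·(-2) + (0)·(4) + (0)·(0) + (0)·(0) = 2
  c_5 = (0)·(2) + (-1)·(-2) + (0)·(-2) + (0)·(4) + (-2)·(0) + (0)·(0) = 2
  c_6 = (0)·(2) + (0)·(-2) + (0)·(-2) + (0)·(4) + (1)·(0) + (1)·(0) = 0
p = 2; digits c_i = Σ_j d_{ij}·2^j, 0 ≤ d_{ij} < 2:
  c_1 = 2 = 0·2^0 + 1·2^1
  c_2 = 0
  c_3 = 2 = 0·2^0 + 1·2^1
  c_4 = 2 = 0·2^0 + 1·2^1
  c_5 = 2 = 0·2^0 + 1·2^1
  c_6 = 0
p-restricted factor λ_0 = (0, 0, 0, 0, 0, 0)
p-restricted factor λ_1 = (1, 0, 1, 1, 1, 0)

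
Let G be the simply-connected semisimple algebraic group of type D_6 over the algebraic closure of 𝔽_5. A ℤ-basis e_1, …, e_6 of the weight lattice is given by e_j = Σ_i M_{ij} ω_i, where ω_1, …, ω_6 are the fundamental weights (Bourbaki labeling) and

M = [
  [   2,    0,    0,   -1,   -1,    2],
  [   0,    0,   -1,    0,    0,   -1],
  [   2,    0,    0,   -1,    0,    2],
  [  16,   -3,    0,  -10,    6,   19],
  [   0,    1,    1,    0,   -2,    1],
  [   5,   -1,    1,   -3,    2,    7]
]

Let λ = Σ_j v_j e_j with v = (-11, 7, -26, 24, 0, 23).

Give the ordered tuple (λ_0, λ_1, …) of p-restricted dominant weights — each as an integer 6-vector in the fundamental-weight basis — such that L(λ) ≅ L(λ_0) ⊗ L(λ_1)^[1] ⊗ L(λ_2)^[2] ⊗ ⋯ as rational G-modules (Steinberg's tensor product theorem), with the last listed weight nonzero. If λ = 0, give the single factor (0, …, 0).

Change of basis e → ω: c = M·v where v = (-11, 7, -26, 24, 0, 23):
  c_1 = 2*-11 + 0*7 + 0*-26 + -1*24 + -1*0 + 2*23 = 0
  c_2 = 0*-11 + 0*7 + -1*-26 + 0*24 + 0*0 + -1*23 = 3
  c_3 = 2*-11 + 0*7 + 0*-26 + -1*24 + 0*0 + 2*23 = 0
  c_4 = 16*-11 + -3*7 + 0*-26 + -10*24 + 6*0 + 19*23 = 0
  c_5 = 0*-11 + 1*7 + 1*-26 + 0*24 + -2*0 + 1*23 = 4
  c_6 = 5*-11 + -1*7 + 1*-26 + -3*24 + 2*0 + 7*23 = 1
Base-5 expansion of each c_i:
  c_1 = 0
  c_2 = 3 = 3·5^0
  c_3 = 0
  c_4 = 0
  c_5 = 4 = 4·5^0
  c_6 = 1 = 1·5^0
p-restricted factor λ_0 = (0, 3, 0, 0, 4, 1)

((0, 3, 0, 0, 4, 1),)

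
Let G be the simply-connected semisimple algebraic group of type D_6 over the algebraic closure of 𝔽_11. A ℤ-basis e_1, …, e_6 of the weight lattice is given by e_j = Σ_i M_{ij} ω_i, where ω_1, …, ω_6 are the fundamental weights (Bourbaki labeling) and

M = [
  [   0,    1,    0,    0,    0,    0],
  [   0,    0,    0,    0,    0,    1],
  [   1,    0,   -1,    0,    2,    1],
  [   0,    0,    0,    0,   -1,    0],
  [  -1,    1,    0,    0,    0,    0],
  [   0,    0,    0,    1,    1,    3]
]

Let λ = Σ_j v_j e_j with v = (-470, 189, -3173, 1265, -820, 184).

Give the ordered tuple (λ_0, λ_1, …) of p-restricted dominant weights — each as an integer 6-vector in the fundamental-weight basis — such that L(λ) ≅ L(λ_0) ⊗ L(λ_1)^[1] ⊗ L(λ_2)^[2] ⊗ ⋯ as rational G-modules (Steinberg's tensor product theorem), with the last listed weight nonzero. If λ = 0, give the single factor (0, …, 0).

((2, 8, 4, 6, 10, 7), (6, 5, 3, 8, 4, 2), (1, 1, 10, 6, 5, 8))

Compute c_i = Σ_j M_{ij} v_j with v = (-470, 189, -3173, 1265, -820, 184):
  c_1 = (0)·(-470) + 1·189 + (0)·(-3173) + 0·1265 + (0)·(-820) + 0·184 = 189
  c_2 = (0)·(-470) + 0·189 + (0)·(-3173) + 0·1265 + (0)·(-820) + 1·184 = 184
  c_3 = (1)·(-470) + 0·189 + (-1)·(-3173) + 0·1265 + (2)·(-820) + 1·184 = 1247
  c_4 = (0)·(-470) + 0·189 + (0)·(-3173) + 0·1265 + (-1)·(-820) + 0·184 = 820
  c_5 = (-1)·(-470) + 1·189 + (0)·(-3173) + 0·1265 + (0)·(-820) + 0·184 = 659
  c_6 = (0)·(-470) + 0·189 + (0)·(-3173) + 1·1265 + (1)·(-820) + 3·184 = 997
p = 11; digits c_i = Σ_j d_{ij}·11^j, 0 ≤ d_{ij} < 11:
  c_1 = 189 = 2·11^0 + 6·11^1 + 1·11^2
  c_2 = 184 = 8·11^0 + 5·11^1 + 1·11^2
  c_3 = 1247 = 4·11^0 + 3·11^1 + 10·11^2
  c_4 = 820 = 6·11^0 + 8·11^1 + 6·11^2
  c_5 = 659 = 10·11^0 + 4·11^1 + 5·11^2
  c_6 = 997 = 7·11^0 + 2·11^1 + 8·11^2
p-restricted factor λ_0 = (2, 8, 4, 6, 10, 7)
p-restricted factor λ_1 = (6, 5, 3, 8, 4, 2)
p-restricted factor λ_2 = (1, 1, 10, 6, 5, 8)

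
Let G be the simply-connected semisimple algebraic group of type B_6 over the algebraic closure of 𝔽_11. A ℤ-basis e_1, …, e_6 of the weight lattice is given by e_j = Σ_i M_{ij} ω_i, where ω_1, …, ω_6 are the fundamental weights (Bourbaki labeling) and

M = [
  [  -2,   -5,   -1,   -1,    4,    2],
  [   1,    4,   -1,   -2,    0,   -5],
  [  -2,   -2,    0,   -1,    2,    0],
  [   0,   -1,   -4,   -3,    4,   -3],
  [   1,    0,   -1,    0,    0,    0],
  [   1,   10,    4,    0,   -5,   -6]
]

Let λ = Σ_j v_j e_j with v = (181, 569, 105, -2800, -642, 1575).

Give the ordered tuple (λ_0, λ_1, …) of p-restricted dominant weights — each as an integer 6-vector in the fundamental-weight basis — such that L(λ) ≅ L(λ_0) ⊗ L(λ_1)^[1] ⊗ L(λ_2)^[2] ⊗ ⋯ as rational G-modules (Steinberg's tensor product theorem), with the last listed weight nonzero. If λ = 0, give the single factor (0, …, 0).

((4, 0, 5, 8, 10, 7), (6, 7, 1, 10, 6, 4))

Compute c_i = Σ_j M_{ij} v_j with v = (181, 569, 105, -2800, -642, 1575):
  c_1 = -2*181 + -5*569 + -1*105 + -1*-2800 + 4*-642 + 2*1575 = 70
  c_2 = 1*181 + 4*569 + -1*105 + -2*-2800 + 0*-642 + -5*1575 = 77
  c_3 = -2*181 + -2*569 + 0*105 + -1*-2800 + 2*-642 + 0*1575 = 16
  c_4 = 0*181 + -1*569 + -4*105 + -3*-2800 + 4*-642 + -3*1575 = 118
  c_5 = 1*181 + 0*569 + -1*105 + 0*-2800 + 0*-642 + 0*1575 = 76
  c_6 = 1*181 + 10*569 + 4*105 + 0*-2800 + -5*-642 + -6*1575 = 51
Expand coordinatewise in base 11:
  c_1 = 70 = 4·11^0 + 6·11^1
  c_2 = 77 = 0·11^0 + 7·11^1
  c_3 = 16 = 5·11^0 + 1·11^1
  c_4 = 118 = 8·11^0 + 10·11^1
  c_5 = 76 = 10·11^0 + 6·11^1
  c_6 = 51 = 7·11^0 + 4·11^1
p-restricted factor λ_0 = (4, 0, 5, 8, 10, 7)
p-restricted factor λ_1 = (6, 7, 1, 10, 6, 4)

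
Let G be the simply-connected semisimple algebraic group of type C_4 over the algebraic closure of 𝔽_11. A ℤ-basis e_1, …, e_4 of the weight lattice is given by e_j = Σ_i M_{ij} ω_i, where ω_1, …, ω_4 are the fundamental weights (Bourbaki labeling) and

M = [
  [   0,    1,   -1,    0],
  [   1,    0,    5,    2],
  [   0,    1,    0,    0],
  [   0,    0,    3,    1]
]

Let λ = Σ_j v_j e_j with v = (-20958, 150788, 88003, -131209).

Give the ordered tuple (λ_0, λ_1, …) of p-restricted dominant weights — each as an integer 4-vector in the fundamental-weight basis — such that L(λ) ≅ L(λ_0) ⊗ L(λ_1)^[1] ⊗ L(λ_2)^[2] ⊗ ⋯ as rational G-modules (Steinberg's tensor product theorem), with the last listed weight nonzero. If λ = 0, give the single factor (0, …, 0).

Compute c_i = Σ_j M_{ij} v_j with v = (-20958, 150788, 88003, -131209):
  c_1 = 0*-20958 + 1*150788 + -1*88003 + 0*-131209 = 62785
  c_2 = 1*-20958 + 0*150788 + 5*88003 + 2*-131209 = 156639
  c_3 = 0*-20958 + 1*150788 + 0*88003 + 0*-131209 = 150788
  c_4 = 0*-20958 + 0*150788 + 3*88003 + 1*-131209 = 132800
Base-11 expansion of each c_i:
  c_1 = 62785 = 8·11^0 + 9·11^1 + 1·11^2 + 3·11^3 + 4·11^4
  c_2 = 156639 = 10·11^0 + 5·11^1 + 7·11^2 + 7·11^3 + 10·11^4
  c_3 = 150788 = 0·11^0 + 2·11^1 + 3·11^2 + 3·11^3 + 10·11^4
  c_4 = 132800 = 8·11^0 + 5·11^1 + 8·11^2 + 0·11^3 + 9·11^4
p-restricted factor λ_0 = (8, 10, 0, 8)
p-restricted factor λ_1 = (9, 5, 2, 5)
p-restricted factor λ_2 = (1, 7, 3, 8)
p-restricted factor λ_3 = (3, 7, 3, 0)
p-restricted factor λ_4 = (4, 10, 10, 9)

((8, 10, 0, 8), (9, 5, 2, 5), (1, 7, 3, 8), (3, 7, 3, 0), (4, 10, 10, 9))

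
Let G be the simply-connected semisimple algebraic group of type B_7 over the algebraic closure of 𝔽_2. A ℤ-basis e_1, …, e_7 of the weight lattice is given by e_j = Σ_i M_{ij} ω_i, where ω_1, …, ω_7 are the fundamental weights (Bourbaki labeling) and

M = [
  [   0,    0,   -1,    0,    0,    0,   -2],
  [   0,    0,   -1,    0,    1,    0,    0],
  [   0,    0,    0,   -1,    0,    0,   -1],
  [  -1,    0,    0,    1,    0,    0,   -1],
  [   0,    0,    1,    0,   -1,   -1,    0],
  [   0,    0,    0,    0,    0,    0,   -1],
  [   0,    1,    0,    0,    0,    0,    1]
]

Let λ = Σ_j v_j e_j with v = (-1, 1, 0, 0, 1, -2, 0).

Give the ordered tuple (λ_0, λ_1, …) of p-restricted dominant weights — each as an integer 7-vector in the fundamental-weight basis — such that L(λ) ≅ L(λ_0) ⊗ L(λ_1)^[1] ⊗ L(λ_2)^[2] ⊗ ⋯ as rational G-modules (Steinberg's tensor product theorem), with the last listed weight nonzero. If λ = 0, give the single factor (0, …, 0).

((0, 1, 0, 1, 1, 0, 1),)

ω-coordinates c = M·v, v = (-1, 1, 0, 0, 1, -2, 0):
  c_1 = 0*-1 + 0*1 + -1*0 + 0*0 + 0*1 + 0*-2 + -2*0 = 0
  c_2 = 0*-1 + 0*1 + -1*0 + 0*0 + 1*1 + 0*-2 + 0*0 = 1
  c_3 = 0*-1 + 0*1 + 0*0 + -1*0 + 0*1 + 0*-2 + -1*0 = 0
  c_4 = -1*-1 + 0*1 + 0*0 + 1*0 + 0*1 + 0*-2 + -1*0 = 1
  c_5 = 0*-1 + 0*1 + 1*0 + 0*0 + -1*1 + -1*-2 + 0*0 = 1
  c_6 = 0*-1 + 0*1 + 0*0 + 0*0 + 0*1 + 0*-2 + -1*0 = 0
  c_7 = 0*-1 + 1*1 + 0*0 + 0*0 + 0*1 + 0*-2 + 1*0 = 1
Writing each c_i in base p = 2:
  c_1 = 0
  c_2 = 1 = 1·2^0
  c_3 = 0
  c_4 = 1 = 1·2^0
  c_5 = 1 = 1·2^0
  c_6 = 0
  c_7 = 1 = 1·2^0
p-restricted factor λ_0 = (0, 1, 0, 1, 1, 0, 1)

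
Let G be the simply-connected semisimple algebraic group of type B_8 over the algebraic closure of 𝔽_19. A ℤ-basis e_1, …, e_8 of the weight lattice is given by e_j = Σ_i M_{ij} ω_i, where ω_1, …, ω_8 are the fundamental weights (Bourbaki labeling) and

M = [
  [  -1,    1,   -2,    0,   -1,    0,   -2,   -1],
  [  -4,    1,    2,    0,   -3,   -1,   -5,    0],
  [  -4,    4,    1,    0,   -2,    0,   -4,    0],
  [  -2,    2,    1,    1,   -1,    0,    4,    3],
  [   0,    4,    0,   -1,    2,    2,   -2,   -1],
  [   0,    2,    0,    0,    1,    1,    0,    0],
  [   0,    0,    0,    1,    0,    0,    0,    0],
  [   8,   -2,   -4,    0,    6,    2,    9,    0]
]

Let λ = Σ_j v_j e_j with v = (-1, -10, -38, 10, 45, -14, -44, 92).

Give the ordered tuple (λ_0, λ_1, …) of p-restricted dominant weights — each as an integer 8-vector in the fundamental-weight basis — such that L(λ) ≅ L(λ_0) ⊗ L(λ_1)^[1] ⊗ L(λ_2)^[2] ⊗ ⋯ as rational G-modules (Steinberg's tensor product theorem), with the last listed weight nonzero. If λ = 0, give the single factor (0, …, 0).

((18, 17, 12, 9, 8, 11, 10, 10),)

In the fundamental-weight basis, λ has coordinates c = M·v (v = (-1, -10, -38, 10, 45, -14, -44, 92)):
  c_1 = (-1)·(-1) + (1)·(-10) + (-2)·(-38) + 0·10 + (-1)·(45) + (0)·(-14) + (-2)·(-44) + (-1)·(92) = 18
  c_2 = (-4)·(-1) + (1)·(-10) + (2)·(-38) + 0·10 + (-3)·(45) + (-1)·(-14) + (-5)·(-44) + 0·92 = 17
  c_3 = (-4)·(-1) + (4)·(-10) + (1)·(-38) + 0·10 + (-2)·(45) + (0)·(-14) + (-4)·(-44) + 0·92 = 12
  c_4 = (-2)·(-1) + (2)·(-10) + (1)·(-38) + 1·10 + (-1)·(45) + (0)·(-14) + (4)·(-44) + 3·92 = 9
  c_5 = (0)·(-1) + (4)·(-10) + (0)·(-38) + (-1)·(10) + 2·45 + (2)·(-14) + (-2)·(-44) + (-1)·(92) = 8
  c_6 = (0)·(-1) + (2)·(-10) + (0)·(-38) + 0·10 + 1·45 + (1)·(-14) + (0)·(-44) + 0·92 = 11
  c_7 = (0)·(-1) + (0)·(-10) + (0)·(-38) + 1·10 + 0·45 + (0)·(-14) + (0)·(-44) + 0·92 = 10
  c_8 = (8)·(-1) + (-2)·(-10) + (-4)·(-38) + 0·10 + 6·45 + (2)·(-14) + (9)·(-44) + 0·92 = 10
p = 19; digits c_i = Σ_j d_{ij}·19^j, 0 ≤ d_{ij} < 19:
  c_1 = 18 = 18·19^0
  c_2 = 17 = 17·19^0
  c_3 = 12 = 12·19^0
  c_4 = 9 = 9·19^0
  c_5 = 8 = 8·19^0
  c_6 = 11 = 11·19^0
  c_7 = 10 = 10·19^0
  c_8 = 10 = 10·19^0
Factor λ_0 = (18, 17, 12, 9, 8, 11, 10, 10)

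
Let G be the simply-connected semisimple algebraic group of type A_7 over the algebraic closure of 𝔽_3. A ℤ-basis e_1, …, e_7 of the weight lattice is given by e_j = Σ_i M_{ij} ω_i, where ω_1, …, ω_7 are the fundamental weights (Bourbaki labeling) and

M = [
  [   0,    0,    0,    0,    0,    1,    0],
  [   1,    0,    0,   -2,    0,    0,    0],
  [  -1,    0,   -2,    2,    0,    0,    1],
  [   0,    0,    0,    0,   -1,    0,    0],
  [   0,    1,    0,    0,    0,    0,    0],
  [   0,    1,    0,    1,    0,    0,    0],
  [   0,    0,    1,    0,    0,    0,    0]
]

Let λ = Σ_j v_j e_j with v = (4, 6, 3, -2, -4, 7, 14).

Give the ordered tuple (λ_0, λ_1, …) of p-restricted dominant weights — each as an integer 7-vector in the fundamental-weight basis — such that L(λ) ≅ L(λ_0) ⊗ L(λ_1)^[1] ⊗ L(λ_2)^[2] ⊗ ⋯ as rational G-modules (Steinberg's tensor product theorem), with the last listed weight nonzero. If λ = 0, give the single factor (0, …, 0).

Converting to the ω-basis (c_i = row i of M dotted with v = (4, 6, 3, -2, -4, 7, 14)):
  c_1 = 0*4 + 0*6 + 0*3 + 0*-2 + 0*-4 + 1*7 + 0*14 = 7
  c_2 = 1*4 + 0*6 + 0*3 + -2*-2 + 0*-4 + 0*7 + 0*14 = 8
  c_3 = -1*4 + 0*6 + -2*3 + 2*-2 + 0*-4 + 0*7 + 1*14 = 0
  c_4 = 0*4 + 0*6 + 0*3 + 0*-2 + -1*-4 + 0*7 + 0*14 = 4
  c_5 = 0*4 + 1*6 + 0*3 + 0*-2 + 0*-4 + 0*7 + 0*14 = 6
  c_6 = 0*4 + 1*6 + 0*3 + 1*-2 + 0*-4 + 0*7 + 0*14 = 4
  c_7 = 0*4 + 0*6 + 1*3 + 0*-2 + 0*-4 + 0*7 + 0*14 = 3
Expand coordinatewise in base 3:
  c_1 = 7 = 1·3^0 + 2·3^1
  c_2 = 8 = 2·3^0 + 2·3^1
  c_3 = 0
  c_4 = 4 = 1·3^0 + 1·3^1
  c_5 = 6 = 0·3^0 + 2·3^1
  c_6 = 4 = 1·3^0 + 1·3^1
  c_7 = 3 = 0·3^0 + 1·3^1
Factor λ_0 = (1, 2, 0, 1, 0, 1, 0)
Factor λ_1 = (2, 2, 0, 1, 2, 1, 1)

((1, 2, 0, 1, 0, 1, 0), (2, 2, 0, 1, 2, 1, 1))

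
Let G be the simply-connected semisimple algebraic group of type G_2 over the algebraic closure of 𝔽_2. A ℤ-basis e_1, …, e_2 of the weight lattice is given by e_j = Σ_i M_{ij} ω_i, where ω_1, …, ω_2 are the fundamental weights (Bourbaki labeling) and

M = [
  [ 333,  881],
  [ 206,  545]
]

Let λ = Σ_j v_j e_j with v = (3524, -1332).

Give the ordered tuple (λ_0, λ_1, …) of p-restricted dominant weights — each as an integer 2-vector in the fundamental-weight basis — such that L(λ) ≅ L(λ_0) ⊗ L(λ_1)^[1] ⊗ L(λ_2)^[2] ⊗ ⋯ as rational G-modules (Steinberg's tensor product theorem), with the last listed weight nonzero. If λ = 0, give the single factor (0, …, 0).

((0, 0), (0, 0), (0, 1))

Compute c_i = Σ_j M_{ij} v_j with v = (3524, -1332):
  c_1 = (333)·(3524) + (881)·(-1332) = 0
  c_2 = (206)·(3524) + (545)·(-1332) = 4
Writing each c_i in base p = 2:
  c_1 = 0
  c_2 = 4 = 0·2^0 + 0·2^1 + 1·2^2
p-restricted factor λ_0 = (0, 0)
p-restricted factor λ_1 = (0, 0)
p-restricted factor λ_2 = (0, 1)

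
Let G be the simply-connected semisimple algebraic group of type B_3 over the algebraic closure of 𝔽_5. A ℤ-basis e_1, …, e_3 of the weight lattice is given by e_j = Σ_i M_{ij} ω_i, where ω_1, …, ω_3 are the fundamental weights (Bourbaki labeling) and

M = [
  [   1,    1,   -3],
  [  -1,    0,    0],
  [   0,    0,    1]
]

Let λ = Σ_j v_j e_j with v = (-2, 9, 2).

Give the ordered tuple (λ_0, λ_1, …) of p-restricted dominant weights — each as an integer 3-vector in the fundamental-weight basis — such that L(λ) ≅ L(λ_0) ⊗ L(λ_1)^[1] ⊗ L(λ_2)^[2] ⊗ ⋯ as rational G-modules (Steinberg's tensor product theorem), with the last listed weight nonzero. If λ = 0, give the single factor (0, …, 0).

In the fundamental-weight basis, λ has coordinates c = M·v (v = (-2, 9, 2)):
  c_1 = (1)·(-2) + (1)·(9) + (-3)·(2) = 1
  c_2 = (-1)·(-2) + (0)·(9) + (0)·(2) = 2
  c_3 = (0)·(-2) + (0)·(9) + (1)·(2) = 2
Expand coordinatewise in base 5:
  c_1 = 1 = 1·5^0
  c_2 = 2 = 2·5^0
  c_3 = 2 = 2·5^0
p-restricted factor λ_0 = (1, 2, 2)

((1, 2, 2),)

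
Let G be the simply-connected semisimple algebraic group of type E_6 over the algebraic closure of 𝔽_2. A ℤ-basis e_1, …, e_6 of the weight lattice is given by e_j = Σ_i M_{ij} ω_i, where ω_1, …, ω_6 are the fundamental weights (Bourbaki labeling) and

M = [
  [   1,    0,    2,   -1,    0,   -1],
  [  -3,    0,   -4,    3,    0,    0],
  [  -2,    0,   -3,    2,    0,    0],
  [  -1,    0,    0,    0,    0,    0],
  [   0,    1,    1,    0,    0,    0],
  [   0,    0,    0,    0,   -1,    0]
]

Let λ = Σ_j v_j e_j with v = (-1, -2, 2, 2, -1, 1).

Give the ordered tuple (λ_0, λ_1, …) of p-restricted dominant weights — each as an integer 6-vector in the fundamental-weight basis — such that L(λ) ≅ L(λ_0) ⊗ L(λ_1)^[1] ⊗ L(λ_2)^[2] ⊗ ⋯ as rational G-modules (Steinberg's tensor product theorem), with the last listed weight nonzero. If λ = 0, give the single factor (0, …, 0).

ω-coordinates c = M·v, v = (-1, -2, 2, 2, -1, 1):
  c_1 = (1)·(-1) + (0)·(-2) + 2·2 + (-1)·(2) + (0)·(-1) + (-1)·(1) = 0
  c_2 = (-3)·(-1) + (0)·(-2) + (-4)·(2) + 3·2 + (0)·(-1) + 0·1 = 1
  c_3 = (-2)·(-1) + (0)·(-2) + (-3)·(2) + 2·2 + (0)·(-1) + 0·1 = 0
  c_4 = (-1)·(-1) + (0)·(-2) + 0·2 + 0·2 + (0)·(-1) + 0·1 = 1
  c_5 = (0)·(-1) + (1)·(-2) + 1·2 + 0·2 + (0)·(-1) + 0·1 = 0
  c_6 = (0)·(-1) + (0)·(-2) + 0·2 + 0·2 + (-1)·(-1) + 0·1 = 1
Base-2 expansion of each c_i:
  c_1 = 0
  c_2 = 1 = 1·2^0
  c_3 = 0
  c_4 = 1 = 1·2^0
  c_5 = 0
  c_6 = 1 = 1·2^0
p-restricted factor λ_0 = (0, 1, 0, 1, 0, 1)

((0, 1, 0, 1, 0, 1),)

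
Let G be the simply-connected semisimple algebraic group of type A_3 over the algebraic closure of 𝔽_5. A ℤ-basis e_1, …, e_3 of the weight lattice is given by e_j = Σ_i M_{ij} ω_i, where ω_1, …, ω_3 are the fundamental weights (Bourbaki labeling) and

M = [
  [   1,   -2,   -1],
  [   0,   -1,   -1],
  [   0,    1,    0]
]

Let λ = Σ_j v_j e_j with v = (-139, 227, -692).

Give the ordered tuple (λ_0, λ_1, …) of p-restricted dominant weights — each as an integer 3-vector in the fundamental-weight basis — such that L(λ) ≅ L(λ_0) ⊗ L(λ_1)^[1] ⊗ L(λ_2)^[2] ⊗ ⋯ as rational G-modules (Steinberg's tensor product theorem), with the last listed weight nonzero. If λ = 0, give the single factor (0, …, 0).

((4, 0, 2), (4, 3, 0), (3, 3, 4), (0, 3, 1))

Compute c_i = Σ_j M_{ij} v_j with v = (-139, 227, -692):
  c_1 = 1*-139 + -2*227 + -1*-692 = 99
  c_2 = 0*-139 + -1*227 + -1*-692 = 465
  c_3 = 0*-139 + 1*227 + 0*-692 = 227
Expand coordinatewise in base 5:
  c_1 = 99 = 4·5^0 + 4·5^1 + 3·5^2
  c_2 = 465 = 0·5^0 + 3·5^1 + 3·5^2 + 3·5^3
  c_3 = 227 = 2·5^0 + 0·5^1 + 4·5^2 + 1·5^3
Factor λ_0 = (4, 0, 2)
Factor λ_1 = (4, 3, 0)
Factor λ_2 = (3, 3, 4)
Factor λ_3 = (0, 3, 1)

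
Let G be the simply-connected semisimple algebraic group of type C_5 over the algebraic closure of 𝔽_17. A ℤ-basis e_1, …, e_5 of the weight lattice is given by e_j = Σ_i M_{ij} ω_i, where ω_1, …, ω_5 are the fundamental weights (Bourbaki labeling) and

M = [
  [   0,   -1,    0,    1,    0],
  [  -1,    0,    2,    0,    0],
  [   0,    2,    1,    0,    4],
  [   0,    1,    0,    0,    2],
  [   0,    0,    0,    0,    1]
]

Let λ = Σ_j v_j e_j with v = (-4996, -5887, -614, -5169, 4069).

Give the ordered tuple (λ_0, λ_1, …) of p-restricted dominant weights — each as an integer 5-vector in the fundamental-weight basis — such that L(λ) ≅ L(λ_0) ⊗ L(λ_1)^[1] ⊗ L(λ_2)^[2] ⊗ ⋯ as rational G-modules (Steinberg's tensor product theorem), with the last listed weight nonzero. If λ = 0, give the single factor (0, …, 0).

((4, 11, 12, 7, 6), (8, 0, 7, 13, 1), (2, 13, 13, 7, 14))

Compute c_i = Σ_j M_{ij} v_j with v = (-4996, -5887, -614, -5169, 4069):
  c_1 = (0)·(-4996) + (-1)·(-5887) + (0)·(-614) + (1)·(-5169) + (0)·(4069) = 718
  c_2 = (-1)·(-4996) + (0)·(-5887) + (2)·(-614) + (0)·(-5169) + (0)·(4069) = 3768
  c_3 = (0)·(-4996) + (2)·(-5887) + (1)·(-614) + (0)·(-5169) + (4)·(4069) = 3888
  c_4 = (0)·(-4996) + (1)·(-5887) + (0)·(-614) + (0)·(-5169) + (2)·(4069) = 2251
  c_5 = (0)·(-4996) + (0)·(-5887) + (0)·(-614) + (0)·(-5169) + (1)·(4069) = 4069
Base-17 expansion of each c_i:
  c_1 = 718 = 4·17^0 + 8·17^1 + 2·17^2
  c_2 = 3768 = 11·17^0 + 0·17^1 + 13·17^2
  c_3 = 3888 = 12·17^0 + 7·17^1 + 13·17^2
  c_4 = 2251 = 7·17^0 + 13·17^1 + 7·17^2
  c_5 = 4069 = 6·17^0 + 1·17^1 + 14·17^2
Factor λ_0 = (4, 11, 12, 7, 6)
Factor λ_1 = (8, 0, 7, 13, 1)
Factor λ_2 = (2, 13, 13, 7, 14)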